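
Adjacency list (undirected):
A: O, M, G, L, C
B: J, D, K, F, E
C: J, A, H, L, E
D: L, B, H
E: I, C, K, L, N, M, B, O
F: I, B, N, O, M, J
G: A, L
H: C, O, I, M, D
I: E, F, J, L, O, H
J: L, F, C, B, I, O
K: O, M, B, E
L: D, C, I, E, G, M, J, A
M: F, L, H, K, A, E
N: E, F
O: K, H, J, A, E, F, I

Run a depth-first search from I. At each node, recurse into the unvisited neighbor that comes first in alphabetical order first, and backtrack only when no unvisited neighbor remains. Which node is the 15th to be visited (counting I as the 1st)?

N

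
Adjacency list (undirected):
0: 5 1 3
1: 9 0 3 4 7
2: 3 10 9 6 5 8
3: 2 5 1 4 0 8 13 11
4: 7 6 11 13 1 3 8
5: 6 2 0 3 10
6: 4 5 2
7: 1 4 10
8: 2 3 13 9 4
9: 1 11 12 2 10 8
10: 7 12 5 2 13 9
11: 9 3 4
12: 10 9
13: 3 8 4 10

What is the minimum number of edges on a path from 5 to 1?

2

Level 0: 5
Level 1: 0, 2, 3, 6, 10
Level 2: 1, 4, 7, 8, 9, 11, 12, 13
1 first appears at level 2.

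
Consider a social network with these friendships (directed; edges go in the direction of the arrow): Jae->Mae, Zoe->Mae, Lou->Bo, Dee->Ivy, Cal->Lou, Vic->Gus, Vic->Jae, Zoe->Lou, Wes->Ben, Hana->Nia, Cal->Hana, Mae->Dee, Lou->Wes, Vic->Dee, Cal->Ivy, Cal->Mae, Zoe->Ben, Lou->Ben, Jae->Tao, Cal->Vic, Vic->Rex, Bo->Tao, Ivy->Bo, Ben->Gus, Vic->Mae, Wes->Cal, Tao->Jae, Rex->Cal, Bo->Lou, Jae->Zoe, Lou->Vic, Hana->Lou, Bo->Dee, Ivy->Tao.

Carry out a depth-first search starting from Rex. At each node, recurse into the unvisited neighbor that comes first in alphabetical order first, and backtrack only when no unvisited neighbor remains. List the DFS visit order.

Visit Rex
Rex → Cal
Cal → Hana
Hana → Lou
Lou → Ben
Ben → Gus
Lou → Bo
Bo → Dee
Dee → Ivy
Ivy → Tao
Tao → Jae
Jae → Mae
Jae → Zoe
Lou → Vic
Lou → Wes
Hana → Nia

Rex, Cal, Hana, Lou, Ben, Gus, Bo, Dee, Ivy, Tao, Jae, Mae, Zoe, Vic, Wes, Nia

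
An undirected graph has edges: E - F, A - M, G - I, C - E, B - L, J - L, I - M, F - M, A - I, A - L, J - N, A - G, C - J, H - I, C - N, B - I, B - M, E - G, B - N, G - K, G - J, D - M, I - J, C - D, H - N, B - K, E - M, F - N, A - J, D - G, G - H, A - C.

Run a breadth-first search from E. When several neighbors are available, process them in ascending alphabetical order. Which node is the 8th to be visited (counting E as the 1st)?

Visit E; enqueue C, F, G, M → queue [C, F, G, M]
Visit C; enqueue A, D, J, N → queue [F, G, M, A, D, J, N]
Visit F → queue [G, M, A, D, J, N]
Visit G; enqueue H, I, K → queue [M, A, D, J, N, H, I, K]
Visit M; enqueue B → queue [A, D, J, N, H, I, K, B]
Visit A; enqueue L → queue [D, J, N, H, I, K, B, L]
Visit D → queue [J, N, H, I, K, B, L]
Visit J → queue [N, H, I, K, B, L]
Visit N → queue [H, I, K, B, L]
Visit H → queue [I, K, B, L]
Visit I → queue [K, B, L]
Visit K → queue [B, L]
Visit B → queue [L]
Visit L → queue []

Visit order: E, C, F, G, M, A, D, J, N, H, I, K, B, L

J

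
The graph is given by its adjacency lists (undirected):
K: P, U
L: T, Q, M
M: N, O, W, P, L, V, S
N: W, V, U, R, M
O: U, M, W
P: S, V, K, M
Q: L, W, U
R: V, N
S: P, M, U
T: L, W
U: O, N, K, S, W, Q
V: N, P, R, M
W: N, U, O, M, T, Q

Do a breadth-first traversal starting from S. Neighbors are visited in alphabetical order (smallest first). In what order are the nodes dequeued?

Visit S; enqueue M, P, U → queue [M, P, U]
Visit M; enqueue L, N, O, V, W → queue [P, U, L, N, O, V, W]
Visit P; enqueue K → queue [U, L, N, O, V, W, K]
Visit U; enqueue Q → queue [L, N, O, V, W, K, Q]
Visit L; enqueue T → queue [N, O, V, W, K, Q, T]
Visit N; enqueue R → queue [O, V, W, K, Q, T, R]
Visit O → queue [V, W, K, Q, T, R]
Visit V → queue [W, K, Q, T, R]
Visit W → queue [K, Q, T, R]
Visit K → queue [Q, T, R]
Visit Q → queue [T, R]
Visit T → queue [R]
Visit R → queue []

S, M, P, U, L, N, O, V, W, K, Q, T, R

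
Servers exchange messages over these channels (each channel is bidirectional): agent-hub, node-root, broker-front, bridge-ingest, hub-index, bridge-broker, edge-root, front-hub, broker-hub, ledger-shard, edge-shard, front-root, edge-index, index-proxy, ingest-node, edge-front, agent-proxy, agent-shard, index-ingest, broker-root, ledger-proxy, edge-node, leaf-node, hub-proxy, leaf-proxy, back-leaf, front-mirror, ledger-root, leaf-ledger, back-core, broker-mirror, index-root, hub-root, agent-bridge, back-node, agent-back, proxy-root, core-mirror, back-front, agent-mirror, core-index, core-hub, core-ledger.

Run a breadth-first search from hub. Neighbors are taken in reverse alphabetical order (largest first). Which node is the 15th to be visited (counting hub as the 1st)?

Visit hub; enqueue root, proxy, index, front, core, broker, agent → queue [root, proxy, index, front, core, broker, agent]
Visit root; enqueue node, ledger, edge → queue [proxy, index, front, core, broker, agent, node, ledger, edge]
Visit proxy; enqueue leaf → queue [index, front, core, broker, agent, node, ledger, edge, leaf]
Visit index; enqueue ingest → queue [front, core, broker, agent, node, ledger, edge, leaf, ingest]
Visit front; enqueue mirror, back → queue [core, broker, agent, node, ledger, edge, leaf, ingest, mirror, back]
Visit core → queue [broker, agent, node, ledger, edge, leaf, ingest, mirror, back]
Visit broker; enqueue bridge → queue [agent, node, ledger, edge, leaf, ingest, mirror, back, bridge]
Visit agent; enqueue shard → queue [node, ledger, edge, leaf, ingest, mirror, back, bridge, shard]
Visit node → queue [ledger, edge, leaf, ingest, mirror, back, bridge, shard]
Visit ledger → queue [edge, leaf, ingest, mirror, back, bridge, shard]
Visit edge → queue [leaf, ingest, mirror, back, bridge, shard]
Visit leaf → queue [ingest, mirror, back, bridge, shard]
Visit ingest → queue [mirror, back, bridge, shard]
Visit mirror → queue [back, bridge, shard]
Visit back → queue [bridge, shard]
Visit bridge → queue [shard]
Visit shard → queue []

Visit order: hub, root, proxy, index, front, core, broker, agent, node, ledger, edge, leaf, ingest, mirror, back, bridge, shard

back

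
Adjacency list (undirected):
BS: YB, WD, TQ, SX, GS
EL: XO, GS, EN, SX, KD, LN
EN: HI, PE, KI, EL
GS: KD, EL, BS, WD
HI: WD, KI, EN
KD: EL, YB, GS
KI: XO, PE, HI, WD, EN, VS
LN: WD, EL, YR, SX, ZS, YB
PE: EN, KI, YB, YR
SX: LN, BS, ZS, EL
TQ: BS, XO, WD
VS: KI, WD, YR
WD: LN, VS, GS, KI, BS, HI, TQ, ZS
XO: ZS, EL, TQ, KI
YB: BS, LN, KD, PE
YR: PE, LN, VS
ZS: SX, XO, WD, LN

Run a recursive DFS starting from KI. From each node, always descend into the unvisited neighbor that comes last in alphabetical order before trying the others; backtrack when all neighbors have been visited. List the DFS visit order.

KI, XO, ZS, WD, VS, YR, PE, YB, LN, SX, EL, KD, GS, BS, TQ, EN, HI

Visit KI
KI → XO
XO → ZS
ZS → WD
WD → VS
VS → YR
YR → PE
PE → YB
YB → LN
LN → SX
SX → EL
EL → KD
KD → GS
GS → BS
BS → TQ
EL → EN
EN → HI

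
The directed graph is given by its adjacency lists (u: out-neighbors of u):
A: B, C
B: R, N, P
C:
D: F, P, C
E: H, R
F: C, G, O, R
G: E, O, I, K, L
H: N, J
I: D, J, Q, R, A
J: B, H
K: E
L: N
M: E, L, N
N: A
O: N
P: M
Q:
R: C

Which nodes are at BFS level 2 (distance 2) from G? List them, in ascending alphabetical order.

Level 0: G
Level 1: E, I, K, L, O
Level 2: A, D, H, J, N, Q, R
Level 3: B, C, F, P
Level 4: M

A, D, H, J, N, Q, R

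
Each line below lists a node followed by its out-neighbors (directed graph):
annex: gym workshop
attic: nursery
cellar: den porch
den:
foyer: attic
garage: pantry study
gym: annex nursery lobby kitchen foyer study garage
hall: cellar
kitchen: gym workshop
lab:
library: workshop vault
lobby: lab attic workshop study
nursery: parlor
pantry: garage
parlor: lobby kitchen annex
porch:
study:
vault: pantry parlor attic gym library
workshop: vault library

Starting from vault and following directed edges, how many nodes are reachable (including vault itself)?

15

BFS from vault visits: vault, pantry, parlor, attic, gym, library, garage, lobby, kitchen, annex, nursery, foyer, study, workshop, lab
Reachable nodes: 15 of 19 total.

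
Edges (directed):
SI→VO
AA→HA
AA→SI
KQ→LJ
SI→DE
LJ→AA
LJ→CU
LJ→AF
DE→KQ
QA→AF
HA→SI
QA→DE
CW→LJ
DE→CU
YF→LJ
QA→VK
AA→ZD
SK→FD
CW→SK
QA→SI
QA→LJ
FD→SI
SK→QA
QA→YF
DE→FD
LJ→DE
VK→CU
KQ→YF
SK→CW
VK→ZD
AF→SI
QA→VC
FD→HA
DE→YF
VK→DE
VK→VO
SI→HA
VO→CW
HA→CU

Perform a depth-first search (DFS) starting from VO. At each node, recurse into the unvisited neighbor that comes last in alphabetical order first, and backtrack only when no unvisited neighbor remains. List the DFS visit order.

VO → CW → SK → QA → YF → LJ → DE → KQ → FD → SI → HA → CU → AF → AA → ZD → VK → VC

Visit VO
VO → CW
CW → SK
SK → QA
QA → YF
YF → LJ
LJ → DE
DE → KQ
DE → FD
FD → SI
SI → HA
HA → CU
LJ → AF
LJ → AA
AA → ZD
QA → VK
QA → VC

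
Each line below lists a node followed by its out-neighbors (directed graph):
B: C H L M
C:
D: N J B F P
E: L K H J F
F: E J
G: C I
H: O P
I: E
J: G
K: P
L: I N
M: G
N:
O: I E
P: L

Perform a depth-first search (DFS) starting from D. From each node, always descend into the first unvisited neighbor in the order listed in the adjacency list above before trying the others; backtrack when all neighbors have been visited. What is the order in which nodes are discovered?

Visit D
D → N
D → J
J → G
G → C
G → I
I → E
E → L
E → K
K → P
E → H
H → O
E → F
D → B
B → M

D, N, J, G, C, I, E, L, K, P, H, O, F, B, M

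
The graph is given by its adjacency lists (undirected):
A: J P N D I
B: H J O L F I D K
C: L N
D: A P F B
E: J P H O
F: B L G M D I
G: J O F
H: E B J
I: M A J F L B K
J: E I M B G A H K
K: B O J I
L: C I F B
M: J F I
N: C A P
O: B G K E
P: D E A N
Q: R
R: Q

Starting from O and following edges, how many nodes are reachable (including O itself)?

BFS from O visits: O, K, G, E, B, J, I, F, P, H, L, D, M, A, N, C
Reachable nodes: 16 of 18 total.

16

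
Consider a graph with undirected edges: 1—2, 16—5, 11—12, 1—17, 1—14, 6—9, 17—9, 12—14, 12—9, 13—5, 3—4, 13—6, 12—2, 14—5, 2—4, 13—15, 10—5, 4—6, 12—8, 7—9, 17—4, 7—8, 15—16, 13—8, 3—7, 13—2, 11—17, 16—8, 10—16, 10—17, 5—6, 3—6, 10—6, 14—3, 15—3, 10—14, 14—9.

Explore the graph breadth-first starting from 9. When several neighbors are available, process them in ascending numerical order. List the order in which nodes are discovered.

9, 6, 7, 12, 14, 17, 3, 4, 5, 10, 13, 8, 2, 11, 1, 15, 16

Visit 9; enqueue 6, 7, 12, 14, 17 → queue [6, 7, 12, 14, 17]
Visit 6; enqueue 3, 4, 5, 10, 13 → queue [7, 12, 14, 17, 3, 4, 5, 10, 13]
Visit 7; enqueue 8 → queue [12, 14, 17, 3, 4, 5, 10, 13, 8]
Visit 12; enqueue 2, 11 → queue [14, 17, 3, 4, 5, 10, 13, 8, 2, 11]
Visit 14; enqueue 1 → queue [17, 3, 4, 5, 10, 13, 8, 2, 11, 1]
Visit 17 → queue [3, 4, 5, 10, 13, 8, 2, 11, 1]
Visit 3; enqueue 15 → queue [4, 5, 10, 13, 8, 2, 11, 1, 15]
Visit 4 → queue [5, 10, 13, 8, 2, 11, 1, 15]
Visit 5; enqueue 16 → queue [10, 13, 8, 2, 11, 1, 15, 16]
Visit 10 → queue [13, 8, 2, 11, 1, 15, 16]
Visit 13 → queue [8, 2, 11, 1, 15, 16]
Visit 8 → queue [2, 11, 1, 15, 16]
Visit 2 → queue [11, 1, 15, 16]
Visit 11 → queue [1, 15, 16]
Visit 1 → queue [15, 16]
Visit 15 → queue [16]
Visit 16 → queue []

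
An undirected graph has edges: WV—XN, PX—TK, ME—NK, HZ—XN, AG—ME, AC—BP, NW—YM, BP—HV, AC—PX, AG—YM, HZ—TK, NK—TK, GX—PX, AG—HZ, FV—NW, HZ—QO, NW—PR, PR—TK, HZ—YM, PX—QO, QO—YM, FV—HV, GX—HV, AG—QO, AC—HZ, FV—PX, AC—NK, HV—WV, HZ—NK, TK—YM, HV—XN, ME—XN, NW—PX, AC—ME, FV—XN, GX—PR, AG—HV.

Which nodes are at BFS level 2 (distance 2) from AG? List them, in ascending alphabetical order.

AC, BP, FV, GX, NK, NW, PX, TK, WV, XN

Level 0: AG
Level 1: HV, HZ, ME, QO, YM
Level 2: AC, BP, FV, GX, NK, NW, PX, TK, WV, XN
Level 3: PR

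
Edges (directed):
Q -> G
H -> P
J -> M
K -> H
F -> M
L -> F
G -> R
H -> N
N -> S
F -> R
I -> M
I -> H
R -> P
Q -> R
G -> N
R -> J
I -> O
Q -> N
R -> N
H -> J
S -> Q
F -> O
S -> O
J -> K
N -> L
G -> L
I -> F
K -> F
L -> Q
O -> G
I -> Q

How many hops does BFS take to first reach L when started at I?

Level 0: I
Level 1: F, H, M, O, Q
Level 2: G, J, N, P, R
Level 3: K, L, S
L first appears at level 3.

3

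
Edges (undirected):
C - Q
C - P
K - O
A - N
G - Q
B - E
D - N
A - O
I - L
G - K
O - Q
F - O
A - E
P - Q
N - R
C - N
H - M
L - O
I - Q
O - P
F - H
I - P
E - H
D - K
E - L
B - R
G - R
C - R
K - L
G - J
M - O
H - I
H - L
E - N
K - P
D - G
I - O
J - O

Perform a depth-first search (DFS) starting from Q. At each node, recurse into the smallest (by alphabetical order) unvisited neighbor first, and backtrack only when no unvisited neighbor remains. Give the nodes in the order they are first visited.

Visit Q
Q → C
C → N
N → A
A → E
E → B
B → R
R → G
G → D
D → K
K → L
L → H
H → F
F → O
O → I
I → P
O → J
O → M

Q -> C -> N -> A -> E -> B -> R -> G -> D -> K -> L -> H -> F -> O -> I -> P -> J -> M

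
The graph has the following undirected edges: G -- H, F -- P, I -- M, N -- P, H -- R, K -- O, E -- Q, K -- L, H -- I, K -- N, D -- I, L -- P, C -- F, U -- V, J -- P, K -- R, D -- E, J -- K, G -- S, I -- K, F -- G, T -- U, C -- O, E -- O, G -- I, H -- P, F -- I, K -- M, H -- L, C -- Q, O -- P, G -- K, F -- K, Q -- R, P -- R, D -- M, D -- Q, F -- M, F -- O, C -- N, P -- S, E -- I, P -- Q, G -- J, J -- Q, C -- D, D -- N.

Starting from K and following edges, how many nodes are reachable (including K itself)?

BFS from K visits: K, F, G, I, J, L, M, N, O, R, C, P, H, S, D, E, Q
Reachable nodes: 17 of 20 total.

17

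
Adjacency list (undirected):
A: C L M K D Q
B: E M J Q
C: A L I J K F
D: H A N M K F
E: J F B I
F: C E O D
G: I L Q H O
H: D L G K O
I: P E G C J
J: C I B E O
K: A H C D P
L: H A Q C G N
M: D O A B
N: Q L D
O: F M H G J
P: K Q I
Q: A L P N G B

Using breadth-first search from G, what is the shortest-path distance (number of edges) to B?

2

Level 0: G
Level 1: H, I, L, O, Q
Level 2: A, B, C, D, E, F, J, K, M, N, P
B first appears at level 2.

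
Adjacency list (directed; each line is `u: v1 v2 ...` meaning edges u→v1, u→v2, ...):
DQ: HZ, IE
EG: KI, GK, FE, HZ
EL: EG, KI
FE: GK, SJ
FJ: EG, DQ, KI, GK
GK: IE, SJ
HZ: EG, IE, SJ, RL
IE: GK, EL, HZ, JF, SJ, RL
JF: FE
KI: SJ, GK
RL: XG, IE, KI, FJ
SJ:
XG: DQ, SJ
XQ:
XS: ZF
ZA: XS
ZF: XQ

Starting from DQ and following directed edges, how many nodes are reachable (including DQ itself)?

BFS from DQ visits: DQ, HZ, IE, EG, SJ, RL, GK, EL, JF, KI, FE, XG, FJ
Reachable nodes: 13 of 17 total.

13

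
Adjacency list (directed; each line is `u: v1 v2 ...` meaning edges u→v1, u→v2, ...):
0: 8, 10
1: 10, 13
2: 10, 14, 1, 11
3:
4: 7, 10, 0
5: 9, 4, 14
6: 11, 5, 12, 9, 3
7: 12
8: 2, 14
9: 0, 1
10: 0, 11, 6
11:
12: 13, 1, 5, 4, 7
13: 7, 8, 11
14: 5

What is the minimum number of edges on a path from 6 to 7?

Level 0: 6
Level 1: 3, 5, 9, 11, 12
Level 2: 0, 1, 4, 7, 13, 14
Level 3: 8, 10
Level 4: 2
7 first appears at level 2.

2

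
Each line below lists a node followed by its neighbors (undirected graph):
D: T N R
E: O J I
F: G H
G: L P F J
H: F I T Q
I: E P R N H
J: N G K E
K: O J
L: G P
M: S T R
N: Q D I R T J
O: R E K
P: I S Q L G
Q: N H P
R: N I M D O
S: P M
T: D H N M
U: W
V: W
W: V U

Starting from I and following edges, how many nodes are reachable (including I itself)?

BFS from I visits: I, E, P, R, N, H, O, J, S, Q, L, G, M, D, T, F, K
Reachable nodes: 17 of 20 total.

17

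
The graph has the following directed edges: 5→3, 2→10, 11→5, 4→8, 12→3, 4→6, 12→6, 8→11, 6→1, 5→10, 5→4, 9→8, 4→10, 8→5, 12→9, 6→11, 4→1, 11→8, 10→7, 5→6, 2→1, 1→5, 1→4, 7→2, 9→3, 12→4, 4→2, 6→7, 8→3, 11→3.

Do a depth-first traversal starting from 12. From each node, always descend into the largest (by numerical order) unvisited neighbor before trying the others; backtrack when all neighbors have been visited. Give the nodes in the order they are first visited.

Visit 12
12 → 9
9 → 8
8 → 11
11 → 5
5 → 10
10 → 7
7 → 2
2 → 1
1 → 4
4 → 6
5 → 3

12 → 9 → 8 → 11 → 5 → 10 → 7 → 2 → 1 → 4 → 6 → 3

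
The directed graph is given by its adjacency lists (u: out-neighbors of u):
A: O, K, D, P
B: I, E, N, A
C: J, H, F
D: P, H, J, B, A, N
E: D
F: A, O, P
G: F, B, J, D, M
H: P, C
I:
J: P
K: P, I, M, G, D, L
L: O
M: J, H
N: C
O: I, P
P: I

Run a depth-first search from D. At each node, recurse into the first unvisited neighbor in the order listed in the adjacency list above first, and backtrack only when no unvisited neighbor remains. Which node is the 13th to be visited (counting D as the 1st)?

B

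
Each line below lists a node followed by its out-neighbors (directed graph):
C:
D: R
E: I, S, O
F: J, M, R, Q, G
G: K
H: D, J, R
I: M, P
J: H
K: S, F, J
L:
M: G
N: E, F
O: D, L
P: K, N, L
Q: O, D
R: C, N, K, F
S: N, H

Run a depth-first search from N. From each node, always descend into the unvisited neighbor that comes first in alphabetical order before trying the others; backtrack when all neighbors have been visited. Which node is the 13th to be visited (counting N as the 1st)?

Q

Visit N
N → E
E → I
I → M
M → G
G → K
K → F
F → J
J → H
H → D
D → R
R → C
F → Q
Q → O
O → L
K → S
I → P

Visit order: N, E, I, M, G, K, F, J, H, D, R, C, Q, O, L, S, P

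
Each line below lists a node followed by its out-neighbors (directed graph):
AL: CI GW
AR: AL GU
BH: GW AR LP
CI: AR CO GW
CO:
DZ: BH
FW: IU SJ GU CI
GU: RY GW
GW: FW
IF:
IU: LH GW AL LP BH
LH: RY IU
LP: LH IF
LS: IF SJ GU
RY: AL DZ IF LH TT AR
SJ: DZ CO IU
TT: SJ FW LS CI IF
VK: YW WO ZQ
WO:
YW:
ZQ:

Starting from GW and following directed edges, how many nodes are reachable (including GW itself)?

BFS from GW visits: GW, FW, CI, GU, IU, SJ, AR, CO, RY, AL, BH, LH, LP, DZ, IF, TT, LS
Reachable nodes: 17 of 21 total.

17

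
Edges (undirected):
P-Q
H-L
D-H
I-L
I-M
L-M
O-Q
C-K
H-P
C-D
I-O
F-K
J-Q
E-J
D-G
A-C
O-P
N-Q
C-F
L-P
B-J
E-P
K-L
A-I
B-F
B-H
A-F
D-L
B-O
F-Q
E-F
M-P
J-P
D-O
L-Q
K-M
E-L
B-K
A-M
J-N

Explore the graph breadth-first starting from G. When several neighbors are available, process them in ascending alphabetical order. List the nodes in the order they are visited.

G D C H L O A F K B P E I M Q J N

Visit G; enqueue D → queue [D]
Visit D; enqueue C, H, L, O → queue [C, H, L, O]
Visit C; enqueue A, F, K → queue [H, L, O, A, F, K]
Visit H; enqueue B, P → queue [L, O, A, F, K, B, P]
Visit L; enqueue E, I, M, Q → queue [O, A, F, K, B, P, E, I, M, Q]
Visit O → queue [A, F, K, B, P, E, I, M, Q]
Visit A → queue [F, K, B, P, E, I, M, Q]
Visit F → queue [K, B, P, E, I, M, Q]
Visit K → queue [B, P, E, I, M, Q]
Visit B; enqueue J → queue [P, E, I, M, Q, J]
Visit P → queue [E, I, M, Q, J]
Visit E → queue [I, M, Q, J]
Visit I → queue [M, Q, J]
Visit M → queue [Q, J]
Visit Q; enqueue N → queue [J, N]
Visit J → queue [N]
Visit N → queue []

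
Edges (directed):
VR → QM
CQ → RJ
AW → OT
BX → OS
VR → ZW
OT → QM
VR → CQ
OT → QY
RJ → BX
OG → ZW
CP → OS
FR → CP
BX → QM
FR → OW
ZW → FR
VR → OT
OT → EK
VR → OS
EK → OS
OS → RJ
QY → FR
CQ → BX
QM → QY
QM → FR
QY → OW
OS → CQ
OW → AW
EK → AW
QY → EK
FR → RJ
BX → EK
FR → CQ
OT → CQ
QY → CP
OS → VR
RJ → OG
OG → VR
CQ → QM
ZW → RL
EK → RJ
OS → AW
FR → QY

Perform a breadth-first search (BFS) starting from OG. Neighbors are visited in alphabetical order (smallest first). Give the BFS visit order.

Visit OG; enqueue VR, ZW → queue [VR, ZW]
Visit VR; enqueue CQ, OS, OT, QM → queue [ZW, CQ, OS, OT, QM]
Visit ZW; enqueue FR, RL → queue [CQ, OS, OT, QM, FR, RL]
Visit CQ; enqueue BX, RJ → queue [OS, OT, QM, FR, RL, BX, RJ]
Visit OS; enqueue AW → queue [OT, QM, FR, RL, BX, RJ, AW]
Visit OT; enqueue EK, QY → queue [QM, FR, RL, BX, RJ, AW, EK, QY]
Visit QM → queue [FR, RL, BX, RJ, AW, EK, QY]
Visit FR; enqueue CP, OW → queue [RL, BX, RJ, AW, EK, QY, CP, OW]
Visit RL → queue [BX, RJ, AW, EK, QY, CP, OW]
Visit BX → queue [RJ, AW, EK, QY, CP, OW]
Visit RJ → queue [AW, EK, QY, CP, OW]
Visit AW → queue [EK, QY, CP, OW]
Visit EK → queue [QY, CP, OW]
Visit QY → queue [CP, OW]
Visit CP → queue [OW]
Visit OW → queue []

OG → VR → ZW → CQ → OS → OT → QM → FR → RL → BX → RJ → AW → EK → QY → CP → OW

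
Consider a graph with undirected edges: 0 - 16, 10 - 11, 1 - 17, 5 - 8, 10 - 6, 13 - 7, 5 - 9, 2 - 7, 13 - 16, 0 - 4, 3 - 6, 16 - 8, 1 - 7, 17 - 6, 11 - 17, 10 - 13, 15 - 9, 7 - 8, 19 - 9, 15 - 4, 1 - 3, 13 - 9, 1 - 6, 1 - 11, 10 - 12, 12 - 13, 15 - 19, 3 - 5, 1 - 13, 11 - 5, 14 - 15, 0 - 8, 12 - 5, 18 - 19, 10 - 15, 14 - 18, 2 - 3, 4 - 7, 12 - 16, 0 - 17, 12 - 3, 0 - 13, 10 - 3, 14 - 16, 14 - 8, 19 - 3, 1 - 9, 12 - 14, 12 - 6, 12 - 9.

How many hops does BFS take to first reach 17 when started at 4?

Level 0: 4
Level 1: 0, 7, 15
Level 2: 1, 2, 8, 9, 10, 13, 14, 16, 17, 19
Level 3: 3, 5, 6, 11, 12, 18
17 first appears at level 2.

2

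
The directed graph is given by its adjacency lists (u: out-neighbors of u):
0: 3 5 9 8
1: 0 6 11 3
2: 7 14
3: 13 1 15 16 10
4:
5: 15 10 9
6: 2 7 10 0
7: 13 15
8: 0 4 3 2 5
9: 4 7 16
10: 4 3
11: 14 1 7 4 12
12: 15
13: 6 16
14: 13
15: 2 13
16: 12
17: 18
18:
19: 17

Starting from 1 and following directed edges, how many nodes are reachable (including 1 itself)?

BFS from 1 visits: 1, 0, 6, 11, 3, 5, 9, 8, 2, 7, 10, 14, 4, 12, 13, 15, 16
Reachable nodes: 17 of 20 total.

17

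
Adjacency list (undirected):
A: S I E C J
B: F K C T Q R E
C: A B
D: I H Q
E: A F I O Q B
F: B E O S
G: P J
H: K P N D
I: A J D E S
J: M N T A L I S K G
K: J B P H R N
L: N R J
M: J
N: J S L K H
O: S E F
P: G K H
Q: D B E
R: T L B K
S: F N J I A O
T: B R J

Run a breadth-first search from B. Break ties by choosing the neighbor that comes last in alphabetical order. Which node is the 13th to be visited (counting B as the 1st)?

N

Visit B; enqueue T, R, Q, K, F, E, C → queue [T, R, Q, K, F, E, C]
Visit T; enqueue J → queue [R, Q, K, F, E, C, J]
Visit R; enqueue L → queue [Q, K, F, E, C, J, L]
Visit Q; enqueue D → queue [K, F, E, C, J, L, D]
Visit K; enqueue P, N, H → queue [F, E, C, J, L, D, P, N, H]
Visit F; enqueue S, O → queue [E, C, J, L, D, P, N, H, S, O]
Visit E; enqueue I, A → queue [C, J, L, D, P, N, H, S, O, I, A]
Visit C → queue [J, L, D, P, N, H, S, O, I, A]
Visit J; enqueue M, G → queue [L, D, P, N, H, S, O, I, A, M, G]
Visit L → queue [D, P, N, H, S, O, I, A, M, G]
Visit D → queue [P, N, H, S, O, I, A, M, G]
Visit P → queue [N, H, S, O, I, A, M, G]
Visit N → queue [H, S, O, I, A, M, G]
Visit H → queue [S, O, I, A, M, G]
Visit S → queue [O, I, A, M, G]
Visit O → queue [I, A, M, G]
Visit I → queue [A, M, G]
Visit A → queue [M, G]
Visit M → queue [G]
Visit G → queue []

Visit order: B, T, R, Q, K, F, E, C, J, L, D, P, N, H, S, O, I, A, M, G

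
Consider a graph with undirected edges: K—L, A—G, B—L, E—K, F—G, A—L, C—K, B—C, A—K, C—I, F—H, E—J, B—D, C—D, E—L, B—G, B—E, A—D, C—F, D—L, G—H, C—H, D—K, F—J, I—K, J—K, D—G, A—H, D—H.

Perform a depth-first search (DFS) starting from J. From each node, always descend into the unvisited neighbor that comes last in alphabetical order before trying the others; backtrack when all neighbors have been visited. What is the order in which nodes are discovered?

J -> K -> L -> E -> B -> G -> H -> F -> C -> I -> D -> A

Visit J
J → K
K → L
L → E
E → B
B → G
G → H
H → F
F → C
C → I
C → D
D → A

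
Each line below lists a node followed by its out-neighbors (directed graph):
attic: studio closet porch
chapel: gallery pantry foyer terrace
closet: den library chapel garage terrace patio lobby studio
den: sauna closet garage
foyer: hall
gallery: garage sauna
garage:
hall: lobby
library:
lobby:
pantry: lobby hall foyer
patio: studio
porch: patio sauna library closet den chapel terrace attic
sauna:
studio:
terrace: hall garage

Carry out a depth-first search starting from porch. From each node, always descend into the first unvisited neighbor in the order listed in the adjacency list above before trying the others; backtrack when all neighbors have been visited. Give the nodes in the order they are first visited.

Visit porch
porch → patio
patio → studio
porch → sauna
porch → library
porch → closet
closet → den
den → garage
closet → chapel
chapel → gallery
chapel → pantry
pantry → lobby
pantry → hall
pantry → foyer
chapel → terrace
porch → attic

porch, patio, studio, sauna, library, closet, den, garage, chapel, gallery, pantry, lobby, hall, foyer, terrace, attic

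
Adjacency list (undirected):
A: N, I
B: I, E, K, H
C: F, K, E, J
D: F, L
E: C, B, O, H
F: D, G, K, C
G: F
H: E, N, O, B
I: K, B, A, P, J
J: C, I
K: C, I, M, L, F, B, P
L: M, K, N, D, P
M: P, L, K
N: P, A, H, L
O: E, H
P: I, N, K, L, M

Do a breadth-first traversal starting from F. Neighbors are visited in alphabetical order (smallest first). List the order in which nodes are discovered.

Visit F; enqueue C, D, G, K → queue [C, D, G, K]
Visit C; enqueue E, J → queue [D, G, K, E, J]
Visit D; enqueue L → queue [G, K, E, J, L]
Visit G → queue [K, E, J, L]
Visit K; enqueue B, I, M, P → queue [E, J, L, B, I, M, P]
Visit E; enqueue H, O → queue [J, L, B, I, M, P, H, O]
Visit J → queue [L, B, I, M, P, H, O]
Visit L; enqueue N → queue [B, I, M, P, H, O, N]
Visit B → queue [I, M, P, H, O, N]
Visit I; enqueue A → queue [M, P, H, O, N, A]
Visit M → queue [P, H, O, N, A]
Visit P → queue [H, O, N, A]
Visit H → queue [O, N, A]
Visit O → queue [N, A]
Visit N → queue [A]
Visit A → queue []

F, C, D, G, K, E, J, L, B, I, M, P, H, O, N, A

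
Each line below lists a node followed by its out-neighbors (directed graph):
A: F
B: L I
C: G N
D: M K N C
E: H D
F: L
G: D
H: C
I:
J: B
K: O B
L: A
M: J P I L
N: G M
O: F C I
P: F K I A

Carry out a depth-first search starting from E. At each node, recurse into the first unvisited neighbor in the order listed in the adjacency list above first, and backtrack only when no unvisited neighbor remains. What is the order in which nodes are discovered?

Visit E
E → H
H → C
C → G
G → D
D → M
M → J
J → B
B → L
L → A
A → F
B → I
M → P
P → K
K → O
D → N

E H C G D M J B L A F I P K O N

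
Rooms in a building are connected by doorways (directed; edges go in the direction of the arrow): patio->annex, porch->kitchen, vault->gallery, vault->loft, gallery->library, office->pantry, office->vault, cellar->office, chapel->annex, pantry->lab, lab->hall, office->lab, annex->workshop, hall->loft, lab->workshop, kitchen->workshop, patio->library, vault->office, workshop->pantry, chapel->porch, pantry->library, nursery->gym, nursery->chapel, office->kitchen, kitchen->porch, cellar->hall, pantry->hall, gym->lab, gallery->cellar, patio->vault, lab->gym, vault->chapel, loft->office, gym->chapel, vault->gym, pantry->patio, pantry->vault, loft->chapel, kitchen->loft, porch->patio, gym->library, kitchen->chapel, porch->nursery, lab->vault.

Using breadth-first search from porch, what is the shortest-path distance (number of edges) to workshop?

Level 0: porch
Level 1: kitchen, nursery, patio
Level 2: annex, chapel, gym, library, loft, vault, workshop
Level 3: gallery, lab, office, pantry
Level 4: cellar, hall
workshop first appears at level 2.

2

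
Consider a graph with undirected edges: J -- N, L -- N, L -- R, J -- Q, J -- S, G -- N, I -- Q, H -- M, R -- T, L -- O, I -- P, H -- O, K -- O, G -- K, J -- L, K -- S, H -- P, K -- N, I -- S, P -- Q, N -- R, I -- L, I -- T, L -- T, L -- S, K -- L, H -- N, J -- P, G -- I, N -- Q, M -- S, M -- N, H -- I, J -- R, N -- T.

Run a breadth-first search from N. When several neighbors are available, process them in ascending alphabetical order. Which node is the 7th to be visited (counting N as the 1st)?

M

Visit N; enqueue G, H, J, K, L, M, Q, R, T → queue [G, H, J, K, L, M, Q, R, T]
Visit G; enqueue I → queue [H, J, K, L, M, Q, R, T, I]
Visit H; enqueue O, P → queue [J, K, L, M, Q, R, T, I, O, P]
Visit J; enqueue S → queue [K, L, M, Q, R, T, I, O, P, S]
Visit K → queue [L, M, Q, R, T, I, O, P, S]
Visit L → queue [M, Q, R, T, I, O, P, S]
Visit M → queue [Q, R, T, I, O, P, S]
Visit Q → queue [R, T, I, O, P, S]
Visit R → queue [T, I, O, P, S]
Visit T → queue [I, O, P, S]
Visit I → queue [O, P, S]
Visit O → queue [P, S]
Visit P → queue [S]
Visit S → queue []

Visit order: N, G, H, J, K, L, M, Q, R, T, I, O, P, S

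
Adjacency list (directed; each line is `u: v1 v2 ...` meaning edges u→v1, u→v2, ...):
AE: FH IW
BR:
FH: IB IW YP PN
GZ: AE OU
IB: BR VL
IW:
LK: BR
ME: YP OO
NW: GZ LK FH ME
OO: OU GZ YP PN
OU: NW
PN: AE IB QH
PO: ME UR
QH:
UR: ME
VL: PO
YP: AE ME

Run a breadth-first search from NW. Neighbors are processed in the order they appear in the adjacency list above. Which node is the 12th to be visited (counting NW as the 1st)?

Visit NW; enqueue GZ, LK, FH, ME → queue [GZ, LK, FH, ME]
Visit GZ; enqueue AE, OU → queue [LK, FH, ME, AE, OU]
Visit LK; enqueue BR → queue [FH, ME, AE, OU, BR]
Visit FH; enqueue IB, IW, YP, PN → queue [ME, AE, OU, BR, IB, IW, YP, PN]
Visit ME; enqueue OO → queue [AE, OU, BR, IB, IW, YP, PN, OO]
Visit AE → queue [OU, BR, IB, IW, YP, PN, OO]
Visit OU → queue [BR, IB, IW, YP, PN, OO]
Visit BR → queue [IB, IW, YP, PN, OO]
Visit IB; enqueue VL → queue [IW, YP, PN, OO, VL]
Visit IW → queue [YP, PN, OO, VL]
Visit YP → queue [PN, OO, VL]
Visit PN; enqueue QH → queue [OO, VL, QH]
Visit OO → queue [VL, QH]
Visit VL; enqueue PO → queue [QH, PO]
Visit QH → queue [PO]
Visit PO; enqueue UR → queue [UR]
Visit UR → queue []

Visit order: NW, GZ, LK, FH, ME, AE, OU, BR, IB, IW, YP, PN, OO, VL, QH, PO, UR

PN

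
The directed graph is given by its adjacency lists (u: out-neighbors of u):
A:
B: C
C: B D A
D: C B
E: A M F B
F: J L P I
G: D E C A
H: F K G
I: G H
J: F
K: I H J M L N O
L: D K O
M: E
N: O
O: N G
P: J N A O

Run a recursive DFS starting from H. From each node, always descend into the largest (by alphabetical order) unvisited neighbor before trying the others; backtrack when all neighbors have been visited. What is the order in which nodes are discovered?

H -> K -> O -> N -> G -> E -> M -> F -> P -> J -> A -> L -> D -> C -> B -> I

Visit H
H → K
K → O
O → N
O → G
G → E
E → M
E → F
F → P
P → J
P → A
F → L
L → D
D → C
C → B
F → I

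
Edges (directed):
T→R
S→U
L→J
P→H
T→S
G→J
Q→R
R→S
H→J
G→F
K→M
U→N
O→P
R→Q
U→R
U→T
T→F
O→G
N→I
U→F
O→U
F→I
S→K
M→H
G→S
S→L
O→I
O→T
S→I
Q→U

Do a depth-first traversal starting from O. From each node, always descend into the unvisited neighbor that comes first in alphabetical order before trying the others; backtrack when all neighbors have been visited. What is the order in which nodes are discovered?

O -> G -> F -> I -> J -> S -> K -> M -> H -> L -> U -> N -> R -> Q -> T -> P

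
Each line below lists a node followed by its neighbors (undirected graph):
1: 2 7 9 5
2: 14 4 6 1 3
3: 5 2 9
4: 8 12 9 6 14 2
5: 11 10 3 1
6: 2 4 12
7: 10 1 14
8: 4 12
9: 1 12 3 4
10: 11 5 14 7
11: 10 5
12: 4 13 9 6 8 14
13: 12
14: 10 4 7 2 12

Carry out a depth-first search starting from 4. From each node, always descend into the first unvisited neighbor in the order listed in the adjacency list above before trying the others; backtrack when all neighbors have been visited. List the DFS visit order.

4 8 12 13 9 1 2 14 10 11 5 3 7 6

Visit 4
4 → 8
8 → 12
12 → 13
12 → 9
9 → 1
1 → 2
2 → 14
14 → 10
10 → 11
11 → 5
5 → 3
10 → 7
2 → 6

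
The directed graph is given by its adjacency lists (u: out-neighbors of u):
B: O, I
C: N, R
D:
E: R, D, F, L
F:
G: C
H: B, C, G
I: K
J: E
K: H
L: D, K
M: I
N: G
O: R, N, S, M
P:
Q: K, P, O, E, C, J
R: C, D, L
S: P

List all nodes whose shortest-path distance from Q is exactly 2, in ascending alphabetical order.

D, F, H, L, M, N, R, S

Level 0: Q
Level 1: C, E, J, K, O, P
Level 2: D, F, H, L, M, N, R, S
Level 3: B, G, I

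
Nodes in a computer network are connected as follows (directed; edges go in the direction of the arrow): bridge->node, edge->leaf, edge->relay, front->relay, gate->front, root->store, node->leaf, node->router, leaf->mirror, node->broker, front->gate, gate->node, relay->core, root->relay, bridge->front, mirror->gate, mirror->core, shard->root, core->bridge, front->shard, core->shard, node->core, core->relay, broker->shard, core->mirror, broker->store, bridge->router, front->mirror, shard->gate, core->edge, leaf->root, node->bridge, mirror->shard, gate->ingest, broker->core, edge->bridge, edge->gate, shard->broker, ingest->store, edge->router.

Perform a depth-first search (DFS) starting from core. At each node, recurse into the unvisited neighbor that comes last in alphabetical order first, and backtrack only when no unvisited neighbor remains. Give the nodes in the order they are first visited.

Visit core
core → shard
shard → root
root → store
root → relay
shard → gate
gate → node
node → router
node → leaf
leaf → mirror
node → broker
node → bridge
bridge → front
gate → ingest
core → edge

core, shard, root, store, relay, gate, node, router, leaf, mirror, broker, bridge, front, ingest, edge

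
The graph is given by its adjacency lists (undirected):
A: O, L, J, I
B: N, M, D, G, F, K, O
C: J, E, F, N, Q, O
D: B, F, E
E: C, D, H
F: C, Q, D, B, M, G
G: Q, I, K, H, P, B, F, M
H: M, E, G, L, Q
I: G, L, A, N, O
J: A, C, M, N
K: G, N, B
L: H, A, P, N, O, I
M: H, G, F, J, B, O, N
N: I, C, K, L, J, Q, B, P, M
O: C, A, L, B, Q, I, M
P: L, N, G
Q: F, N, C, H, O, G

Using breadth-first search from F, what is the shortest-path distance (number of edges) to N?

Level 0: F
Level 1: B, C, D, G, M, Q
Level 2: E, H, I, J, K, N, O, P
Level 3: A, L
N first appears at level 2.

2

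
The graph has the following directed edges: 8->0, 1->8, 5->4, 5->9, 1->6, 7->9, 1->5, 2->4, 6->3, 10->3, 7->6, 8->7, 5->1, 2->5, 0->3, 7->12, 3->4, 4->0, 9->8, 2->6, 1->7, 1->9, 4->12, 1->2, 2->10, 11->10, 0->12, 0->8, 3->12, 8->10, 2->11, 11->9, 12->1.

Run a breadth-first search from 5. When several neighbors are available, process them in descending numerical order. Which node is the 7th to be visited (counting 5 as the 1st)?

0

Visit 5; enqueue 9, 4, 1 → queue [9, 4, 1]
Visit 9; enqueue 8 → queue [4, 1, 8]
Visit 4; enqueue 12, 0 → queue [1, 8, 12, 0]
Visit 1; enqueue 7, 6, 2 → queue [8, 12, 0, 7, 6, 2]
Visit 8; enqueue 10 → queue [12, 0, 7, 6, 2, 10]
Visit 12 → queue [0, 7, 6, 2, 10]
Visit 0; enqueue 3 → queue [7, 6, 2, 10, 3]
Visit 7 → queue [6, 2, 10, 3]
Visit 6 → queue [2, 10, 3]
Visit 2; enqueue 11 → queue [10, 3, 11]
Visit 10 → queue [3, 11]
Visit 3 → queue [11]
Visit 11 → queue []

Visit order: 5, 9, 4, 1, 8, 12, 0, 7, 6, 2, 10, 3, 11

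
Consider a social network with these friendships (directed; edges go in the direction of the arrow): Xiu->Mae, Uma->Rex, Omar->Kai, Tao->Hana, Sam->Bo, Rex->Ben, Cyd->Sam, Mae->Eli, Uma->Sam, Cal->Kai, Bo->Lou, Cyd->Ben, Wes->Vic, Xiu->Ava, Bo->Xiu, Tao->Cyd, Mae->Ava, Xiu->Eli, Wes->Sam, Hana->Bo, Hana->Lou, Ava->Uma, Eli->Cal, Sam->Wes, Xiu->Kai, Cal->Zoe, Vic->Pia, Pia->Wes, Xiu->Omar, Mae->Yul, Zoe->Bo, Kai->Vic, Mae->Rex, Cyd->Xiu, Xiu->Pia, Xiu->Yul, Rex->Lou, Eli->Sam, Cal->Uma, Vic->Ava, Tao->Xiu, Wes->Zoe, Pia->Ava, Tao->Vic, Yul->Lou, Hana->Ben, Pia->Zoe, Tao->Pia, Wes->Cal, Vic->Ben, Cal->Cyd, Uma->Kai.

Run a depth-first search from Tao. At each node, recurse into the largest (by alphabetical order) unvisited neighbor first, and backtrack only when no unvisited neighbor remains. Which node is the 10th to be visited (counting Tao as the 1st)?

Visit Tao
Tao → Xiu
Xiu → Yul
Yul → Lou
Xiu → Pia
Pia → Zoe
Zoe → Bo
Pia → Wes
Wes → Vic
Vic → Ben
Vic → Ava
Ava → Uma
Uma → Sam
Uma → Rex
Uma → Kai
Wes → Cal
Cal → Cyd
Xiu → Omar
Xiu → Mae
Mae → Eli
Tao → Hana

Visit order: Tao, Xiu, Yul, Lou, Pia, Zoe, Bo, Wes, Vic, Ben, Ava, Uma, Sam, Rex, Kai, Cal, Cyd, Omar, Mae, Eli, Hana

Ben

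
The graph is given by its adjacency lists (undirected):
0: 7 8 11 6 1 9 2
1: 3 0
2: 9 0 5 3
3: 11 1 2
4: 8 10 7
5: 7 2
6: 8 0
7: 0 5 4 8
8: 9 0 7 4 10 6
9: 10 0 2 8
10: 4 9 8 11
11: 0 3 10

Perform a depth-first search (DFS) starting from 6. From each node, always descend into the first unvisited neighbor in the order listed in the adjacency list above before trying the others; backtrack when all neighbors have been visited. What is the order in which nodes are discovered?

Visit 6
6 → 8
8 → 9
9 → 10
10 → 4
4 → 7
7 → 0
0 → 11
11 → 3
3 → 1
3 → 2
2 → 5

6, 8, 9, 10, 4, 7, 0, 11, 3, 1, 2, 5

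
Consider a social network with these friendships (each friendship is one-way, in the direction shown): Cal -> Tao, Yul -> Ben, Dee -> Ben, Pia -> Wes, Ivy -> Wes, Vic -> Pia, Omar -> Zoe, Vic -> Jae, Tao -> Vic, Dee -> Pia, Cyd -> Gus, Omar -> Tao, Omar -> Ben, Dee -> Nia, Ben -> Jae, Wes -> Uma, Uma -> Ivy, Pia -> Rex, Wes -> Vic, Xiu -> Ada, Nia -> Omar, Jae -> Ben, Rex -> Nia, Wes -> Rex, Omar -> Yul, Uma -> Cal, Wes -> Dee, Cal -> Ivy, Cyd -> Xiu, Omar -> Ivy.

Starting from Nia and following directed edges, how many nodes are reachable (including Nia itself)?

BFS from Nia visits: Nia, Omar, Zoe, Yul, Tao, Ivy, Ben, Vic, Wes, Jae, Pia, Uma, Rex, Dee, Cal
Reachable nodes: 15 of 19 total.

15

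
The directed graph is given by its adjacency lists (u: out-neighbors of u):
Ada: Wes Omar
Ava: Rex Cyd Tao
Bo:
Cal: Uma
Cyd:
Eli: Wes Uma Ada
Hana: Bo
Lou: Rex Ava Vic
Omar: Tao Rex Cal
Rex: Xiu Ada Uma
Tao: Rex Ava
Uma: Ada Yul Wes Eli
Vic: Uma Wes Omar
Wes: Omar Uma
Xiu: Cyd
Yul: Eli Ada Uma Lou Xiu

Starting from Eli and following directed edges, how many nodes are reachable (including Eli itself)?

14

BFS from Eli visits: Eli, Wes, Uma, Ada, Omar, Yul, Tao, Rex, Cal, Xiu, Lou, Ava, Cyd, Vic
Reachable nodes: 14 of 16 total.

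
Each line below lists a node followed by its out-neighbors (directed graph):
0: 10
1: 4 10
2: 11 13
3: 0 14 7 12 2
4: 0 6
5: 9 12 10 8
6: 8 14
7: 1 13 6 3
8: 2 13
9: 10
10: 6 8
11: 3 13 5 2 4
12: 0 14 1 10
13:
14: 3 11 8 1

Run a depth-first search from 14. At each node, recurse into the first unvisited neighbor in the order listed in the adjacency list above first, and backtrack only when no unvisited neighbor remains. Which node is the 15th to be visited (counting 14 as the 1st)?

7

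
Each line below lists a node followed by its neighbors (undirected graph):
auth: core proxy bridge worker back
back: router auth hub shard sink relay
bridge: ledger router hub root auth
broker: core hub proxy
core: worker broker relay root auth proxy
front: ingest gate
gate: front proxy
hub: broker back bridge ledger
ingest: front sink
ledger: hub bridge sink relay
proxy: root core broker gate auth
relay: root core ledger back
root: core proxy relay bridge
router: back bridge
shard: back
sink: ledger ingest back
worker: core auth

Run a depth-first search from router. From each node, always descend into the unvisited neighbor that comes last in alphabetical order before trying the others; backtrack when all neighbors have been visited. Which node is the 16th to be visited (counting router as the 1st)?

Visit router
router → bridge
bridge → root
root → relay
relay → ledger
ledger → sink
sink → ingest
ingest → front
front → gate
gate → proxy
proxy → core
core → worker
worker → auth
auth → back
back → shard
back → hub
hub → broker

Visit order: router, bridge, root, relay, ledger, sink, ingest, front, gate, proxy, core, worker, auth, back, shard, hub, broker

hub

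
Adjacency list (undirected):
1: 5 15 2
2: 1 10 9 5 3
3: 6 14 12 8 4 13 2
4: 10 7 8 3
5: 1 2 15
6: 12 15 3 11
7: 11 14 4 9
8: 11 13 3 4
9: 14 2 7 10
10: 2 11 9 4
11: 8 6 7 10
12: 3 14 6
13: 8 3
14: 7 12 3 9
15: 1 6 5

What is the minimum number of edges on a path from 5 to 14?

Level 0: 5
Level 1: 1, 2, 15
Level 2: 3, 6, 9, 10
Level 3: 4, 7, 8, 11, 12, 13, 14
14 first appears at level 3.

3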